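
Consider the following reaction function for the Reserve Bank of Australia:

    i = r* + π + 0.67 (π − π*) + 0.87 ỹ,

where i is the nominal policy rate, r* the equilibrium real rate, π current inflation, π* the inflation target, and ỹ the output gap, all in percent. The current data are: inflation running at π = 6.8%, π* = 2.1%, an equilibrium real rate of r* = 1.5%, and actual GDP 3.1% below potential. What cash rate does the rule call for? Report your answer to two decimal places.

8.75%

Output 3.1% below potential → ỹ = -3.1.
i = 1.5 + 6.8 + 0.67 × (6.8 − 2.1) + 0.87 × (-3.1)
   = 1.5 + 6.8 + 3.149 − 2.697 = 8.75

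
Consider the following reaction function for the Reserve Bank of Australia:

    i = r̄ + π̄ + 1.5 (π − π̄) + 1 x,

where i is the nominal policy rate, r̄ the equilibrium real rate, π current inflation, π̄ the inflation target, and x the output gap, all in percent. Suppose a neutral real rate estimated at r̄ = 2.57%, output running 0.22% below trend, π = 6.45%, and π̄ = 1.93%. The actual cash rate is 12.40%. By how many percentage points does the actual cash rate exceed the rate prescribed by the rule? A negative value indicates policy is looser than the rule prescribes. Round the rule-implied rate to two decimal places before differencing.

1.34 pp

Output 0.22% below potential → x = -0.22.
i = 2.57 + 1.93 + 1.5 × (6.45 − 1.93) + 1 × (-0.22)
   = 2.57 + 1.93 + 6.78 − 0.22 = 11.06
Deviation = 12.40 − 11.06 = 1.34 pp.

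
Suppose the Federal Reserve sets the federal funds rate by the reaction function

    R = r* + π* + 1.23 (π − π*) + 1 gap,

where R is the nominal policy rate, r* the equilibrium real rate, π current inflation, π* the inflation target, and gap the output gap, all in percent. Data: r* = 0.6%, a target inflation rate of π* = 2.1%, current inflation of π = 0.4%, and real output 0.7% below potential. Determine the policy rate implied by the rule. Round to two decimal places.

Output 0.7% below potential → gap = -0.7.
R = 0.6 + 2.1 + 1.23 × (0.4 − 2.1) + 1 × (-0.7)
   = 0.6 + 2.1 − 2.091 − 0.7 = -0.09

-0.09%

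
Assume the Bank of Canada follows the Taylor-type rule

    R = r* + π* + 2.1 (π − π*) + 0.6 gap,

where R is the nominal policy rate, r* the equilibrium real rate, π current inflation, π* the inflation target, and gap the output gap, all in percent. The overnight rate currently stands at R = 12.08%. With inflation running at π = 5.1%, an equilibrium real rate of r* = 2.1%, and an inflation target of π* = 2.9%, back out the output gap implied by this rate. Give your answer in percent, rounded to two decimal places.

4.10%

0.6 gap = 12.08 − 2.1 − 2.9 − 2.1 × (5.1 − 2.9) = 2.46
gap = 2.46 / 0.6 = 4.10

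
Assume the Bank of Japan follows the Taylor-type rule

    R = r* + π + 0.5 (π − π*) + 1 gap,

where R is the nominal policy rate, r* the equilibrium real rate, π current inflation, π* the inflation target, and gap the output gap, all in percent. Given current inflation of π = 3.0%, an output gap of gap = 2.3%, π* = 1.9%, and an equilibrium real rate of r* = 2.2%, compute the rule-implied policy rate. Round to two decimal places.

8.05%

R = 2.2 + 3.0 + 0.5 × (3.0 − 1.9) + 1 × 2.3
   = 2.2 + 3 + 0.55 + 2.3 = 8.05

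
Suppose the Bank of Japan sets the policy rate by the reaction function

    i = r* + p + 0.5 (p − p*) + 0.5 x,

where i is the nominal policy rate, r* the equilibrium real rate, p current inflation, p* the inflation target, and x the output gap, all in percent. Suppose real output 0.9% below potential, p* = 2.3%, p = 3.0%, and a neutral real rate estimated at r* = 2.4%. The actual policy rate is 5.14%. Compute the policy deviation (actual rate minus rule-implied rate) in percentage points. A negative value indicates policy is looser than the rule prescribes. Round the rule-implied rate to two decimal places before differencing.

Output 0.9% below potential → x = -0.9.
i = 2.4 + 3.0 + 0.5 × (3.0 − 2.3) + 0.5 × (-0.9)
   = 2.4 + 3 + 0.35 − 0.45 = 5.30
Deviation = 5.14 − 5.30 = -0.16 pp.

-0.16 pp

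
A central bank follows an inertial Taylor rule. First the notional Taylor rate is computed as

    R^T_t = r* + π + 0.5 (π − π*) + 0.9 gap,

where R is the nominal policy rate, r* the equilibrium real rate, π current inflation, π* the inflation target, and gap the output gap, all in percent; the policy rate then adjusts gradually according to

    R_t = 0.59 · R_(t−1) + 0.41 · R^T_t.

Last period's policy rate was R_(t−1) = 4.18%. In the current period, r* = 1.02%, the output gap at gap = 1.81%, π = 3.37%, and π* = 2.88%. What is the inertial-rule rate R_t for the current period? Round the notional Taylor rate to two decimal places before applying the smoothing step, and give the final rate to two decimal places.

R^T_t = 1.02 + 3.37 + 0.5 × (3.37 − 2.88) + 0.9 × 1.81
   = 1.02 + 3.37 + 0.245 + 1.629 = 6.26
R_t = 0.59 × 4.18 + 0.41 × 6.26 = 2.4662 + 2.5666 = 5.03

5.03%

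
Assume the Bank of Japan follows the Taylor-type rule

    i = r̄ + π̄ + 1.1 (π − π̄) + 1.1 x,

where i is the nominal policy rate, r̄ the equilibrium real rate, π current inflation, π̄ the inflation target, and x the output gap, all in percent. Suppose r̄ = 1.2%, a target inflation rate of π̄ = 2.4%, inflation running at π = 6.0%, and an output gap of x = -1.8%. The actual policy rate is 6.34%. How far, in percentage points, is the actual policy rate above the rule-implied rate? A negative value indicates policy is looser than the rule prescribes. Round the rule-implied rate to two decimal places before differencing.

i = 1.2 + 2.4 + 1.1 × (6.0 − 2.4) + 1.1 × (-1.8)
   = 1.2 + 2.4 + 3.96 − 1.98 = 5.58
Deviation = 6.34 − 5.58 = 0.76 pp.

0.76 pp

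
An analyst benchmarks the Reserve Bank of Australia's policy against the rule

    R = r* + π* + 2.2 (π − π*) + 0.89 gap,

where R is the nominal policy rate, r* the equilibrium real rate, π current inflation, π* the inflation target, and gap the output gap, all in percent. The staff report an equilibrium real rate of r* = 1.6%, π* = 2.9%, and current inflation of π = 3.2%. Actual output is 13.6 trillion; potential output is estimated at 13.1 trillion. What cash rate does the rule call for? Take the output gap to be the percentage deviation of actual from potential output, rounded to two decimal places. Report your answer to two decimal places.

Output gap = 100 × (13.6 − 13.1) / 13.1 = 3.82%.
R = 1.60 + 2.90 + 2.2 × (3.20 − 2.90) + 0.89 × 3.82
   = 1.60 + 2.9 + 0.66 + 3.3998 = 8.56

8.56%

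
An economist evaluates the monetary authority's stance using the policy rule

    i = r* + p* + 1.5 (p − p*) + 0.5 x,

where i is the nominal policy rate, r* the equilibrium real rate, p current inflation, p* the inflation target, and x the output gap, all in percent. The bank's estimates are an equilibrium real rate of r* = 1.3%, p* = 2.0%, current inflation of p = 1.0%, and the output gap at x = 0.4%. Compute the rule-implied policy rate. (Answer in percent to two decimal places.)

i = 1.3 + 2.0 + 1.5 × (1.0 − 2.0) + 0.5 × 0.4
   = 1.3 + 2 − 1.5 + 0.2 = 2.00

2.00%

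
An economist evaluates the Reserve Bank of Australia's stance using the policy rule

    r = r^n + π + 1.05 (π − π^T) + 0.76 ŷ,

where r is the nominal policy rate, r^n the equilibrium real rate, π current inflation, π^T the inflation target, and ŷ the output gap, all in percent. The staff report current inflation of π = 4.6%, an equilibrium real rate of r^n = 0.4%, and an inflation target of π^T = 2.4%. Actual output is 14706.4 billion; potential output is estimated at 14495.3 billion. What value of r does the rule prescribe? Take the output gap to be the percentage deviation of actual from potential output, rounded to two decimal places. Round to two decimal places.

8.42%

Output gap = 100 × (14706.4 − 14495.3) / 14495.3 = 1.46%.
r = 0.40 + 4.60 + 1.05 × (4.60 − 2.40) + 0.76 × 1.46
   = 0.40 + 4.6 + 2.31 + 1.1096 = 8.42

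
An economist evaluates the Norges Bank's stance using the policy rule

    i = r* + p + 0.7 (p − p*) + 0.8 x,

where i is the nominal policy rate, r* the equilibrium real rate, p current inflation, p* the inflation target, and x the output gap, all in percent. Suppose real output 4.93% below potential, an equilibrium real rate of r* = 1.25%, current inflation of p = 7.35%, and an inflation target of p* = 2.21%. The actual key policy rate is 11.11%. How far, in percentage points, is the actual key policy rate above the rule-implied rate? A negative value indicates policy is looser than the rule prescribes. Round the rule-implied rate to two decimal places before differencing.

Output 4.93% below potential → x = -4.93.
i = 1.25 + 7.35 + 0.7 × (7.35 − 2.21) + 0.8 × (-4.93)
   = 1.25 + 7.35 + 3.598 − 3.944 = 8.25
Deviation = 11.11 − 8.25 = 2.86 pp.

2.86 pp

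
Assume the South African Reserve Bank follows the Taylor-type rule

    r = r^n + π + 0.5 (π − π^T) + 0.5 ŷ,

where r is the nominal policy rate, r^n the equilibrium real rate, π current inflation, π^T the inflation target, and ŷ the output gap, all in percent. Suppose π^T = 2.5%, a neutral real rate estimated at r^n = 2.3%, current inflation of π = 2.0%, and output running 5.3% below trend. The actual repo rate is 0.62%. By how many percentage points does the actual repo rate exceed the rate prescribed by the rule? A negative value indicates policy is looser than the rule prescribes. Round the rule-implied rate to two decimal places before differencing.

Output 5.3% below potential → ŷ = -5.3.
r = 2.3 + 2.0 + 0.5 × (2.0 − 2.5) + 0.5 × (-5.3)
   = 2.3 + 2 − 0.25 − 2.65 = 1.40
Deviation = 0.62 − 1.40 = -0.78 pp.

-0.78 pp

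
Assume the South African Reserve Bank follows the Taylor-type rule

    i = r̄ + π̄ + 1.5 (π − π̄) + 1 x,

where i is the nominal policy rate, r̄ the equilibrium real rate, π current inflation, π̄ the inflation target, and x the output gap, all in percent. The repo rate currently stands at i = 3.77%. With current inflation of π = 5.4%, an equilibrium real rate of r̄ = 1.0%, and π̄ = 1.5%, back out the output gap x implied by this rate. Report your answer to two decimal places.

1 x = 3.77 − 1.0 − 1.5 − 1.5 × (5.4 − 1.5) = -4.58
x = -4.58 / 1 = -4.58

-4.58%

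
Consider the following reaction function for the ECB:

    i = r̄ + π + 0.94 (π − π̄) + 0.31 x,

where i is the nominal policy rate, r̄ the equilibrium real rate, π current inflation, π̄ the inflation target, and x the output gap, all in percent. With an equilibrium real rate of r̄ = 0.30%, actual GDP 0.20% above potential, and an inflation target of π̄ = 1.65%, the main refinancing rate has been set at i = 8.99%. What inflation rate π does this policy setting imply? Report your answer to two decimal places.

5.25%

Output 0.20% above potential → x = 0.20.
Collecting π: i = r̄ + (1 + 0.94) π − 0.94 π̄ + 0.31 x
1.94 π = 8.99 − 0.30 + 0.94 × 1.65 − 0.31 × 0.20 = 10.179
π = 10.179 / 1.94 = 5.25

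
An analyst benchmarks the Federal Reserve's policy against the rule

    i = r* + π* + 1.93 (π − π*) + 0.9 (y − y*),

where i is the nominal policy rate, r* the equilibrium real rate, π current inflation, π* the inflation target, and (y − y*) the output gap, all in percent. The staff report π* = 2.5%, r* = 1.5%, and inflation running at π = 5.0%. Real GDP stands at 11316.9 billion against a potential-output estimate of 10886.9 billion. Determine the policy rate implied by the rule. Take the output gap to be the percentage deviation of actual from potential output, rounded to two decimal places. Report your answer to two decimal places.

Output gap = 100 × (11316.9 − 10886.9) / 10886.9 = 3.95%.
i = 1.50 + 2.50 + 1.93 × (5.00 − 2.50) + 0.9 × 3.95
   = 1.50 + 2.5 + 4.825 + 3.555 = 12.38

12.38%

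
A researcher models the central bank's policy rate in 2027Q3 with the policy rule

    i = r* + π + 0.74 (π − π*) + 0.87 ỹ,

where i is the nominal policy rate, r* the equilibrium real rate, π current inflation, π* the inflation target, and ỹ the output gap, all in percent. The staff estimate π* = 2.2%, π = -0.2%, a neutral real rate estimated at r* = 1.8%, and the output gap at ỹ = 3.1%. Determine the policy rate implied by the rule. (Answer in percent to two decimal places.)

2.52%

i = 1.8 + (-0.2) + 0.74 × (-0.2 − 2.2) + 0.87 × 3.1
   = 1.8 − 0.2 − 1.776 + 2.697 = 2.52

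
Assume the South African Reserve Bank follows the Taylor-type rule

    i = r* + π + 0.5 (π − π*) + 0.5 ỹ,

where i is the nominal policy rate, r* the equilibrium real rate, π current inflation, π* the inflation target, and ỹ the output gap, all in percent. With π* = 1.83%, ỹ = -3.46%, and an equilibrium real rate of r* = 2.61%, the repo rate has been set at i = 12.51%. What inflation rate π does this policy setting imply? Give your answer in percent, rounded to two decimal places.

8.36%

Collecting π: i = r* + (1 + 0.5) π − 0.5 π* + 0.5 ỹ
1.5 π = 12.51 − 2.61 + 0.5 × 1.83 − 0.5 × (-3.46) = 12.545
π = 12.545 / 1.5 = 8.36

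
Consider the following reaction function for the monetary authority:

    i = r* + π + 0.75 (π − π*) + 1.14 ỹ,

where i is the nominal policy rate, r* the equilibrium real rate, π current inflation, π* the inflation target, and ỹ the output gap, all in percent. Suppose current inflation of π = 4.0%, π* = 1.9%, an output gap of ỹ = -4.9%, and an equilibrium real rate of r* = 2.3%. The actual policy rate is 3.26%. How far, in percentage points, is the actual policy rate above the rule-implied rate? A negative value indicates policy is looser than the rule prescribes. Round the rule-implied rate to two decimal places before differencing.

i = 2.3 + 4.0 + 0.75 × (4.0 − 1.9) + 1.14 × (-4.9)
   = 2.3 + 4 + 1.575 − 5.586 = 2.29
Deviation = 3.26 − 2.29 = 0.97 pp.

0.97 pp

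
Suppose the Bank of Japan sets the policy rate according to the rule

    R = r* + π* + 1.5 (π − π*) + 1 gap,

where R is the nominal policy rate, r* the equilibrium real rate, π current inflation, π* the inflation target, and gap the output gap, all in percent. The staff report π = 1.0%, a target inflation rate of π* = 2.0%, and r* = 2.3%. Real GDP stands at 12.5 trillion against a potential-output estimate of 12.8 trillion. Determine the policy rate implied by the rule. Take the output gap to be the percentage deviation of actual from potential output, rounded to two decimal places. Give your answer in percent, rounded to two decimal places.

Output gap = 100 × (12.5 − 12.8) / 12.8 = -2.34%.
R = 2.30 + 2.00 + 1.5 × (1.00 − 2.00) + 1 × (-2.34)
   = 2.30 + 2 − 1.5 − 2.34 = 0.46

0.46%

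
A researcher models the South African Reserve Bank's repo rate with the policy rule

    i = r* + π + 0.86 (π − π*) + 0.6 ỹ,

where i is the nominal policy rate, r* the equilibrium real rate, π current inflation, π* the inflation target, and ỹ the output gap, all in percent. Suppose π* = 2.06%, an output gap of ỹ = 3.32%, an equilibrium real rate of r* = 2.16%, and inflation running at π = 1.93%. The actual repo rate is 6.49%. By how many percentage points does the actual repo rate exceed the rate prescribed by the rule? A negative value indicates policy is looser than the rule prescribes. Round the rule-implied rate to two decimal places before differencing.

0.52 pp

i = 2.16 + 1.93 + 0.86 × (1.93 − 2.06) + 0.6 × 3.32
   = 2.16 + 1.93 − 0.1118 + 1.992 = 5.97
Deviation = 6.49 − 5.97 = 0.52 pp.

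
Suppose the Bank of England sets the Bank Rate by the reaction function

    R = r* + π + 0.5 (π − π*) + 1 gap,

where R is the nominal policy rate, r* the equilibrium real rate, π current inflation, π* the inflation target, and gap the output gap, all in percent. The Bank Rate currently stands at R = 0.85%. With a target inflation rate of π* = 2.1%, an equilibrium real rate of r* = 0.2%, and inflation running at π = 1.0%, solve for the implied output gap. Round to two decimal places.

1 gap = 0.85 − 0.2 − 1.0 − 0.5 × (1.0 − 2.1) = 0.2
gap = 0.2 / 1 = 0.20

0.20%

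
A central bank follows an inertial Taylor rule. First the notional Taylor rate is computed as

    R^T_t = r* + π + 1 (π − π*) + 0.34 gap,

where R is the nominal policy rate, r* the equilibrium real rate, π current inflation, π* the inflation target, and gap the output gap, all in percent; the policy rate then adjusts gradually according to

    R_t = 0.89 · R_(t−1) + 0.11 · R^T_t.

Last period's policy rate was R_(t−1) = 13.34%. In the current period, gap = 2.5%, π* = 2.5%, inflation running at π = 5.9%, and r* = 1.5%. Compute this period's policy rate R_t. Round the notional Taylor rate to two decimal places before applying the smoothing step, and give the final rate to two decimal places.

13.15%

R^T_t = 1.5 + 5.9 + 1 × (5.9 − 2.5) + 0.34 × 2.5
   = 1.5 + 5.9 + 3.4 + 0.85 = 11.65
R_t = 0.89 × 13.34 + 0.11 × 11.65 = 11.8726 + 1.2815 = 13.15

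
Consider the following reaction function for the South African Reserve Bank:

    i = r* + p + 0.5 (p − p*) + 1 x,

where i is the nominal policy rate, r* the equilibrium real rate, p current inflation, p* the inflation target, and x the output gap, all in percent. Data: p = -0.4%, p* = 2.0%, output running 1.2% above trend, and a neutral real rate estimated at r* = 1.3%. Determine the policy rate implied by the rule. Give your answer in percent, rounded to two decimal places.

Output 1.2% above potential → x = 1.2.
i = 1.3 + (-0.4) + 0.5 × (-0.4 − 2.0) + 1 × 1.2
   = 1.3 − 0.4 − 1.2 + 1.2 = 0.90

0.90%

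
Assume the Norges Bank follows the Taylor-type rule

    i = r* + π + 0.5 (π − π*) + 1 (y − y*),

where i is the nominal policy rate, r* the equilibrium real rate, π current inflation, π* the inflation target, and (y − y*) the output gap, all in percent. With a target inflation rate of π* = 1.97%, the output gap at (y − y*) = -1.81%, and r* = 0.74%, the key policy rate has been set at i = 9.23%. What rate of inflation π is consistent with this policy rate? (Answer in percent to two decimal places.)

Collecting π: i = r* + (1 + 0.5) π − 0.5 π* + 1 (y − y*)
1.5 π = 9.23 − 0.74 + 0.5 × 1.97 − 1 × (-1.81) = 11.285
π = 11.285 / 1.5 = 7.52

7.52%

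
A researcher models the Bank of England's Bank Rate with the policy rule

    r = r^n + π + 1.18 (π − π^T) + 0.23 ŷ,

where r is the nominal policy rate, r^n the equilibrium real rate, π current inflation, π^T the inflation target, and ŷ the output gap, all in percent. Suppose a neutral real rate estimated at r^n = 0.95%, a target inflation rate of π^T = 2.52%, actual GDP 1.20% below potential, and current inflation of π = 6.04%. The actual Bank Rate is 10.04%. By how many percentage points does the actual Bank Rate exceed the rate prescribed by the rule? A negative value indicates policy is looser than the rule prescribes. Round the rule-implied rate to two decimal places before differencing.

-0.83 pp

Output 1.20% below potential → ŷ = -1.20.
r = 0.95 + 6.04 + 1.18 × (6.04 − 2.52) + 0.23 × (-1.20)
   = 0.95 + 6.04 + 4.1536 − 0.276 = 10.87
Deviation = 10.04 − 10.87 = -0.83 pp.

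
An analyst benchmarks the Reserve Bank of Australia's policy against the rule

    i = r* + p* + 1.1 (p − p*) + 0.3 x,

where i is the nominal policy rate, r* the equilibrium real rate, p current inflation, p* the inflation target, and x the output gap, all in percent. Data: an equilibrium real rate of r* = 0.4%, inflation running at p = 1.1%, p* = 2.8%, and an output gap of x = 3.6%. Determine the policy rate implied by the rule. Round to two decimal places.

i = 0.4 + 2.8 + 1.1 × (1.1 − 2.8) + 0.3 × 3.6
   = 0.4 + 2.8 − 1.87 + 1.08 = 2.41

2.41%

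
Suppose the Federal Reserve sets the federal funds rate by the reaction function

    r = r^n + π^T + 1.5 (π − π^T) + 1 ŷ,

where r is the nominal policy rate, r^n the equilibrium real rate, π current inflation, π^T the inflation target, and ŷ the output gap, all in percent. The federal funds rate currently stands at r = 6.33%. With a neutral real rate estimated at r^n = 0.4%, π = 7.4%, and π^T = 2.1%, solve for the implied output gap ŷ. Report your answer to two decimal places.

-4.12%

1 ŷ = 6.33 − 0.4 − 2.1 − 1.5 × (7.4 − 2.1) = -4.12
ŷ = -4.12 / 1 = -4.12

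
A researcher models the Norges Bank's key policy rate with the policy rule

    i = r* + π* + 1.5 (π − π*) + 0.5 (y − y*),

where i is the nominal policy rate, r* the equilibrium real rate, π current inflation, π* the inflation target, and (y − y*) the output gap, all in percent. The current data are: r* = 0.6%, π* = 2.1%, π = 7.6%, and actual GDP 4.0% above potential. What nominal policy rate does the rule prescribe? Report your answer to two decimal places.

Output 4.0% above potential → (y − y*) = 4.0.
i = 0.6 + 2.1 + 1.5 × (7.6 − 2.1) + 0.5 × 4.0
   = 0.6 + 2.1 + 8.25 + 2 = 12.95

12.95%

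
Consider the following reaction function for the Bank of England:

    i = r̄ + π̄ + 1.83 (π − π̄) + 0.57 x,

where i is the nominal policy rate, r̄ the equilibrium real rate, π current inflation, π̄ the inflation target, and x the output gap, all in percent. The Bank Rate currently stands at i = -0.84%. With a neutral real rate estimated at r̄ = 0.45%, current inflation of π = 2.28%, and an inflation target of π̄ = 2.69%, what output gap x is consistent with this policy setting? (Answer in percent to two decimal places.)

0.57 x = -0.84 − 0.45 − 2.69 − 1.83 × (2.28 − 2.69) = -3.2297
x = -3.2297 / 0.57 = -5.67

-5.67%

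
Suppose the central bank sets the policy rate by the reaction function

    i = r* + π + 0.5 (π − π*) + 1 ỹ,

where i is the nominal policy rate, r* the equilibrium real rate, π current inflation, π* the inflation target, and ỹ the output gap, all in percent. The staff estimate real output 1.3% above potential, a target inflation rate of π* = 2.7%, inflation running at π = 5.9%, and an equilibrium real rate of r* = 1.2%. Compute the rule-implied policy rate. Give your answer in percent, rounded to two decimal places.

Output 1.3% above potential → ỹ = 1.3.
i = 1.2 + 5.9 + 0.5 × (5.9 − 2.7) + 1 × 1.3
   = 1.2 + 5.9 + 1.6 + 1.3 = 10.00

10.00%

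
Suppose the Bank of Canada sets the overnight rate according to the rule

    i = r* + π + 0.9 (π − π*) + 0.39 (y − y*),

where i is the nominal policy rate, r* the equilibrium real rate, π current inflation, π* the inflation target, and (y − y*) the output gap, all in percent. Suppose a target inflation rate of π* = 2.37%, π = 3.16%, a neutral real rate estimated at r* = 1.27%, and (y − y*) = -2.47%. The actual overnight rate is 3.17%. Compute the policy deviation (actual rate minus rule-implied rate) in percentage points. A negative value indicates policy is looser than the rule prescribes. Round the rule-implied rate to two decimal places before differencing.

i = 1.27 + 3.16 + 0.9 × (3.16 − 2.37) + 0.39 × (-2.47)
   = 1.27 + 3.16 + 0.711 − 0.9633 = 4.18
Deviation = 3.17 − 4.18 = -1.01 pp.

-1.01 pp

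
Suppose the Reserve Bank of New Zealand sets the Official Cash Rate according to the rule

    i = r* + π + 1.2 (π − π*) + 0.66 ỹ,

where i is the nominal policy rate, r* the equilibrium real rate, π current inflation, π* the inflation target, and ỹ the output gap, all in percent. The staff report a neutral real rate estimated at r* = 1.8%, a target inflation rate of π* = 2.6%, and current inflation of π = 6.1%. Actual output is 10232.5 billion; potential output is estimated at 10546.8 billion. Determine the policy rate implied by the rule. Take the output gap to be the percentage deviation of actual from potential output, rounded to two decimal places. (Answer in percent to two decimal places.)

Output gap = 100 × (10232.5 − 10546.8) / 10546.8 = -2.98%.
i = 1.80 + 6.10 + 1.2 × (6.10 − 2.60) + 0.66 × (-2.98)
   = 1.80 + 6.1 + 4.2 − 1.9668 = 10.13

10.13%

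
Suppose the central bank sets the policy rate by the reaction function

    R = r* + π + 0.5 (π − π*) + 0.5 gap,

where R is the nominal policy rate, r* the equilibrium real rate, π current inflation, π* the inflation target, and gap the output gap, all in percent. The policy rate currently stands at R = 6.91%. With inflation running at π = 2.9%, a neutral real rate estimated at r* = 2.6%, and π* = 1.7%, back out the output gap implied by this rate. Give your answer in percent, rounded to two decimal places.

1.62%

0.5 gap = 6.91 − 2.6 − 2.9 − 0.5 × (2.9 − 1.7) = 0.81
gap = 0.81 / 0.5 = 1.62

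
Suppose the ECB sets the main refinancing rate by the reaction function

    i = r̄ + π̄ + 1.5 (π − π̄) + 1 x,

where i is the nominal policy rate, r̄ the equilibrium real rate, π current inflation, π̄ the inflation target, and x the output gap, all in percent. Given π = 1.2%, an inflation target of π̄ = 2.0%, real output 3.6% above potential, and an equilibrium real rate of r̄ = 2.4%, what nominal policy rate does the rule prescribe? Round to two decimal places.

6.80%

Output 3.6% above potential → x = 3.6.
i = 2.4 + 2.0 + 1.5 × (1.2 − 2.0) + 1 × 3.6
   = 2.4 + 2 − 1.2 + 3.6 = 6.80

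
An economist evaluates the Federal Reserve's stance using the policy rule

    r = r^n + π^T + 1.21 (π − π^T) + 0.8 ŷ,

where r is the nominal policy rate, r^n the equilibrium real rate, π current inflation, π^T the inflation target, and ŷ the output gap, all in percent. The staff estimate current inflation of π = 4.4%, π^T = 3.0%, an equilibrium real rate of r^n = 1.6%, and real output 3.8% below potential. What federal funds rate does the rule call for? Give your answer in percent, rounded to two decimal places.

Output 3.8% below potential → ŷ = -3.8.
r = 1.6 + 3.0 + 1.21 × (4.4 − 3.0) + 0.8 × (-3.8)
   = 1.6 + 3 + 1.694 − 3.04 = 3.25

3.25%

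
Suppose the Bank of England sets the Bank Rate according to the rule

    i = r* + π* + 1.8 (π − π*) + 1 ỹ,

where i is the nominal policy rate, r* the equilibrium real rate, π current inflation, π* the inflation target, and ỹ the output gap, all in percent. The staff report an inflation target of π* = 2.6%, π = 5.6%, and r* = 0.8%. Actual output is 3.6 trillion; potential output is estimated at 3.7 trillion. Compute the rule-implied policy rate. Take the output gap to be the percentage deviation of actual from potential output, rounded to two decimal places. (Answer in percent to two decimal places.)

6.10%

Output gap = 100 × (3.6 − 3.7) / 3.7 = -2.70%.
i = 0.80 + 2.60 + 1.8 × (5.60 − 2.60) + 1 × (-2.70)
   = 0.80 + 2.6 + 5.4 − 2.7 = 6.10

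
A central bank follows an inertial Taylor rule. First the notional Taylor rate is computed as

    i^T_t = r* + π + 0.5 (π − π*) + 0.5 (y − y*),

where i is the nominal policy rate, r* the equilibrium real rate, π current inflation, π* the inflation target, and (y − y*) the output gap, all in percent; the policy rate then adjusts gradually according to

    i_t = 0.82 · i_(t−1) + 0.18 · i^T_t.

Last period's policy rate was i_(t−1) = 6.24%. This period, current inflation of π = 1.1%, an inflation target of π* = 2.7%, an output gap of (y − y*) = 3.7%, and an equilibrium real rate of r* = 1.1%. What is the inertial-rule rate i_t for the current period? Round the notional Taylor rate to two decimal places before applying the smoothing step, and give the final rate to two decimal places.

5.70%

i^T_t = 1.1 + 1.1 + 0.5 × (1.1 − 2.7) + 0.5 × 3.7
   = 1.1 + 1.1 − 0.8 + 1.85 = 3.25
i_t = 0.82 × 6.24 + 0.18 × 3.25 = 5.1168 + 0.585 = 5.70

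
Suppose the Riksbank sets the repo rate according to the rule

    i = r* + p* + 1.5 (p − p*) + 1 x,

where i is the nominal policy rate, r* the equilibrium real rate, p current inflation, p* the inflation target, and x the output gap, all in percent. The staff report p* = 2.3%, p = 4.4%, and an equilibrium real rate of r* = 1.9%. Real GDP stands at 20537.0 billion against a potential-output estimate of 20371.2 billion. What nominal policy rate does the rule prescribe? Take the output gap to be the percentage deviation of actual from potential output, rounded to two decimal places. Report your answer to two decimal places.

8.16%

Output gap = 100 × (20537.0 − 20371.2) / 20371.2 = 0.81%.
i = 1.90 + 2.30 + 1.5 × (4.40 − 2.30) + 1 × 0.81
   = 1.90 + 2.3 + 3.15 + 0.81 = 8.16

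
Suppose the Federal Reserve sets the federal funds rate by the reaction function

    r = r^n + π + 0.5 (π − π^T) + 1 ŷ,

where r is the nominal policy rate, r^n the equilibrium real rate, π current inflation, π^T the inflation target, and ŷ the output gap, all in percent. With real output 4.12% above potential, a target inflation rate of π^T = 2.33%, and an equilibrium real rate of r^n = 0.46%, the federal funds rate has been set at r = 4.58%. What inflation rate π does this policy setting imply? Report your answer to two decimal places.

Output 4.12% above potential → ŷ = 4.12.
Collecting π: r = r^n + (1 + 0.5) π − 0.5 π^T + 1 ŷ
1.5 π = 4.58 − 0.46 + 0.5 × 2.33 − 1 × 4.12 = 1.165
π = 1.165 / 1.5 = 0.78

0.78%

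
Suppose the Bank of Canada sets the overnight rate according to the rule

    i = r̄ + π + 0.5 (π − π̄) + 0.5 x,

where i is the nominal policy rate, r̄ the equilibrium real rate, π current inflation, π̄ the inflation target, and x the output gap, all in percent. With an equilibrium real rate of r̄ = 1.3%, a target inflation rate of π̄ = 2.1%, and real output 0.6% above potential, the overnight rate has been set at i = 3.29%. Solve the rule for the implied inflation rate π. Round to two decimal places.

1.83%

Output 0.6% above potential → x = 0.6.
Collecting π: i = r̄ + (1 + 0.5) π − 0.5 π̄ + 0.5 x
1.5 π = 3.29 − 1.3 + 0.5 × 2.1 − 0.5 × 0.6 = 2.74
π = 2.74 / 1.5 = 1.83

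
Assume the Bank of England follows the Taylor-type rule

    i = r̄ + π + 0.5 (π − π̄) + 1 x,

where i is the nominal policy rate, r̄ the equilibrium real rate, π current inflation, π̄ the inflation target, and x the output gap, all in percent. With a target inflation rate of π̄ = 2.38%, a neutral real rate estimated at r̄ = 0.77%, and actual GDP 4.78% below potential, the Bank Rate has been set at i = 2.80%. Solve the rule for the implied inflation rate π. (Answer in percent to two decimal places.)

5.33%

Output 4.78% below potential → x = -4.78.
Collecting π: i = r̄ + (1 + 0.5) π − 0.5 π̄ + 1 x
1.5 π = 2.80 − 0.77 + 0.5 × 2.38 − 1 × (-4.78) = 8
π = 8 / 1.5 = 5.33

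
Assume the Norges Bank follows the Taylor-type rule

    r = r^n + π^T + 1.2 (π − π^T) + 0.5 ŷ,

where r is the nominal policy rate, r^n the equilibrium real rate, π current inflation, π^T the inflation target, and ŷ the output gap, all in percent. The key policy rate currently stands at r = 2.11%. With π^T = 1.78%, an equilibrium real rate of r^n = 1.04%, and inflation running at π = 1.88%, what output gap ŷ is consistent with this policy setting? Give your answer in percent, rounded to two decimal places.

-1.66%

0.5 ŷ = 2.11 − 1.04 − 1.78 − 1.2 × (1.88 − 1.78) = -0.83
ŷ = -0.83 / 0.5 = -1.66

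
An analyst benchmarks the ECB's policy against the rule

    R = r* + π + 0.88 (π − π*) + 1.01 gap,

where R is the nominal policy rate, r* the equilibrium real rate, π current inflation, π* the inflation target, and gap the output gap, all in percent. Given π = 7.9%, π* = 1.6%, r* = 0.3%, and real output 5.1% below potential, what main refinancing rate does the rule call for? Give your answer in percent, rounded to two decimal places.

Output 5.1% below potential → gap = -5.1.
R = 0.3 + 7.9 + 0.88 × (7.9 − 1.6) + 1.01 × (-5.1)
   = 0.3 + 7.9 + 5.544 − 5.151 = 8.59

8.59%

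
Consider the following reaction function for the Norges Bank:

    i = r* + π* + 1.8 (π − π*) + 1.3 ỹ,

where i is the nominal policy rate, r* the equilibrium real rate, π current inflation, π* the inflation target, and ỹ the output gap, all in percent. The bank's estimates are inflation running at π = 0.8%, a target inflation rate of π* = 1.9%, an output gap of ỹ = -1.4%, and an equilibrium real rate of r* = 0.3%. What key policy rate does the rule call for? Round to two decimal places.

i = 0.3 + 1.9 + 1.8 × (0.8 − 1.9) + 1.3 × (-1.4)
   = 0.3 + 1.9 − 1.98 − 1.82 = -1.60

-1.60%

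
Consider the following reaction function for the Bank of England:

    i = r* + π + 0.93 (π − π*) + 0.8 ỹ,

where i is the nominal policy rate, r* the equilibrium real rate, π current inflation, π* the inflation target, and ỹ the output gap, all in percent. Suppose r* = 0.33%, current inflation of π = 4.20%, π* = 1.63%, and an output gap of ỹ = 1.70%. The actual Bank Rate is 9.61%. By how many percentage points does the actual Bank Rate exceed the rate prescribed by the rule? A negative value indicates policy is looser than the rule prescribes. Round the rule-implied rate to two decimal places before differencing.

1.33 pp

i = 0.33 + 4.20 + 0.93 × (4.20 − 1.63) + 0.8 × 1.70
   = 0.33 + 4.2 + 2.3901 + 1.36 = 8.28
Deviation = 9.61 − 8.28 = 1.33 pp.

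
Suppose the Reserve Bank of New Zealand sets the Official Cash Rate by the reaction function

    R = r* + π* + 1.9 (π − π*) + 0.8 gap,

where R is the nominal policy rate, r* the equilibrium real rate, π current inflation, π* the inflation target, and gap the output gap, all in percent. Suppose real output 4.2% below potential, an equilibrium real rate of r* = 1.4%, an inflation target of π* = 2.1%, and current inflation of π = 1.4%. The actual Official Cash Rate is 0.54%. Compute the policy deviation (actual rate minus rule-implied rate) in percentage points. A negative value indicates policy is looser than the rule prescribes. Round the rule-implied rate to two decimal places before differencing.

1.73 pp

Output 4.2% below potential → gap = -4.2.
R = 1.4 + 2.1 + 1.9 × (1.4 − 2.1) + 0.8 × (-4.2)
   = 1.4 + 2.1 − 1.33 − 3.36 = -1.19
Deviation = 0.54 − (-1.19) = 1.73 pp.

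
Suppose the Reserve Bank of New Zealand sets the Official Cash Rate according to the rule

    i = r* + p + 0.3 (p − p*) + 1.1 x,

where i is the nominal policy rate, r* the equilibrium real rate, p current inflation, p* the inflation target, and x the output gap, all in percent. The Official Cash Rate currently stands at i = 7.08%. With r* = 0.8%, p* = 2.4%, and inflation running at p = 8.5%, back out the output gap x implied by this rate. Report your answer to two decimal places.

-3.68%

1.1 x = 7.08 − 0.8 − 8.5 − 0.3 × (8.5 − 2.4) = -4.05
x = -4.05 / 1.1 = -3.68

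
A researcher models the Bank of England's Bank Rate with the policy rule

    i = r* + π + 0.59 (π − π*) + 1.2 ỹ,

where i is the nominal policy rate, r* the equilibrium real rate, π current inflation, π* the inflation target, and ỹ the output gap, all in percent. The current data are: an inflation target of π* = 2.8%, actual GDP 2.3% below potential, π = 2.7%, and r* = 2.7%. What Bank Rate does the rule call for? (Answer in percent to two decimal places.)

2.58%

Output 2.3% below potential → ỹ = -2.3.
i = 2.7 + 2.7 + 0.59 × (2.7 − 2.8) + 1.2 × (-2.3)
   = 2.7 + 2.7 − 0.059 − 2.76 = 2.58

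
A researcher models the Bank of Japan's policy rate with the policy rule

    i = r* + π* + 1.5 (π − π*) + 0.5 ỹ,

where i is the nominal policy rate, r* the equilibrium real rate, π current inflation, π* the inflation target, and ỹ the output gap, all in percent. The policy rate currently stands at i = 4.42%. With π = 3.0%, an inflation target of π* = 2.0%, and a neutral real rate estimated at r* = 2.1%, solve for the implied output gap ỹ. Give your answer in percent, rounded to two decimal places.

-2.36%

0.5 ỹ = 4.42 − 2.1 − 2.0 − 1.5 × (3.0 − 2.0) = -1.18
ỹ = -1.18 / 0.5 = -2.36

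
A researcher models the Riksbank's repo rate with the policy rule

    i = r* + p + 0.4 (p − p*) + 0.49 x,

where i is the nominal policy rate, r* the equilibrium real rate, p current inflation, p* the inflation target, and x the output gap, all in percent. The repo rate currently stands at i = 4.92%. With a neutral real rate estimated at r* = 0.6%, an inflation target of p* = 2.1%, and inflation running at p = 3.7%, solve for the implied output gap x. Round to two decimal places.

-0.04%

0.49 x = 4.92 − 0.6 − 3.7 − 0.4 × (3.7 − 2.1) = -0.02
x = -0.02 / 0.49 = -0.04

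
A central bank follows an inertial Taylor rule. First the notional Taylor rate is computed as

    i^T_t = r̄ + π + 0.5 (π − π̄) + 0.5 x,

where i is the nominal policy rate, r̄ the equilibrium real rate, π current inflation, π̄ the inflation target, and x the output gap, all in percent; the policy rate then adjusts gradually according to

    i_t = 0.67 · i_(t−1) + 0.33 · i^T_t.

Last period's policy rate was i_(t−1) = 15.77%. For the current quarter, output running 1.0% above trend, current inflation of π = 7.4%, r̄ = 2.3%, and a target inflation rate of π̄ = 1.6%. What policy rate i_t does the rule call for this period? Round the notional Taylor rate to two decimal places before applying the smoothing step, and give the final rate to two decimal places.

14.89%

Output 1.0% above potential → x = 1.0.
i^T_t = 2.3 + 7.4 + 0.5 × (7.4 − 1.6) + 0.5 × 1.0
   = 2.3 + 7.4 + 2.9 + 0.5 = 13.10
i_t = 0.67 × 15.77 + 0.33 × 13.10 = 10.5659 + 4.323 = 14.89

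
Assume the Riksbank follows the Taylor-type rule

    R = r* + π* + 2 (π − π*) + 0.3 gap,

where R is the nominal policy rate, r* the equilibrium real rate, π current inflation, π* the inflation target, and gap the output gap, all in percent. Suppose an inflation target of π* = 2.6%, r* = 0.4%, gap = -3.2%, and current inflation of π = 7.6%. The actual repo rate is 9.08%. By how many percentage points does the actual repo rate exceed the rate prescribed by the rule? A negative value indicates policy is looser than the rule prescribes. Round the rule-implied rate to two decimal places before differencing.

-2.96 pp

R = 0.4 + 2.6 + 2 × (7.6 − 2.6) + 0.3 × (-3.2)
   = 0.4 + 2.6 + 10 − 0.96 = 12.04
Deviation = 9.08 − 12.04 = -2.96 pp.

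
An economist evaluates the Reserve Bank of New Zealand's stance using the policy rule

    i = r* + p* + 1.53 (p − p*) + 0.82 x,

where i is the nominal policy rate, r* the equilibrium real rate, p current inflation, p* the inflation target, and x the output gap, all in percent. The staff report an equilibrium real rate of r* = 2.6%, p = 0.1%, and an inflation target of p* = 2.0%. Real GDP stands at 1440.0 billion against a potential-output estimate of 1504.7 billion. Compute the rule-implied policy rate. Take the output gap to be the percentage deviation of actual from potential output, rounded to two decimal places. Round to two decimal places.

-1.83%

Output gap = 100 × (1440.0 − 1504.7) / 1504.7 = -4.30%.
i = 2.60 + 2.00 + 1.53 × (0.10 − 2.00) + 0.82 × (-4.30)
   = 2.60 + 2 − 2.907 − 3.526 = -1.83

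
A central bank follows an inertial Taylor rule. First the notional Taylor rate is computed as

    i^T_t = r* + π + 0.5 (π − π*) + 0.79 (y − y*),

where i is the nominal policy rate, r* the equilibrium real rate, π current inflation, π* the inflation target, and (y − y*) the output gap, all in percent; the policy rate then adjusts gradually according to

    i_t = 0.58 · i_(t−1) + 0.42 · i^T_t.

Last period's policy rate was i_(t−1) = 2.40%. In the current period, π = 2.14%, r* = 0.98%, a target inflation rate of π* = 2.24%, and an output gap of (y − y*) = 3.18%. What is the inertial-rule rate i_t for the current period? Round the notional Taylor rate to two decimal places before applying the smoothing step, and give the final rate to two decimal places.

i^T_t = 0.98 + 2.14 + 0.5 × (2.14 − 2.24) + 0.79 × 3.18
   = 0.98 + 2.14 − 0.05 + 2.5122 = 5.58
i_t = 0.58 × 2.40 + 0.42 × 5.58 = 1.392 + 2.3436 = 3.74

3.74%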